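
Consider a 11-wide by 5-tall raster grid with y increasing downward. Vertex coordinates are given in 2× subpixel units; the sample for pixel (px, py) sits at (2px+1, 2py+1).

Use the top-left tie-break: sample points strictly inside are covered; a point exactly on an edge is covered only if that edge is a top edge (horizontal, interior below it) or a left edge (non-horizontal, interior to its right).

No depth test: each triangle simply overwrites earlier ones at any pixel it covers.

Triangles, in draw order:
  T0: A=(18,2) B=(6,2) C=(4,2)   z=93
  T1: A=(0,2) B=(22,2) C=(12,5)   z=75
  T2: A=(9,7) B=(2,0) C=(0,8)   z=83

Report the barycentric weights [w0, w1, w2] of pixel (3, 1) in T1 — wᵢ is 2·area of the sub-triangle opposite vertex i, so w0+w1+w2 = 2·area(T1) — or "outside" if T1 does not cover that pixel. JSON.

T0:
  degenerate (2·area = 0) — covers nothing
T1:
  2·area = 66
  edge (0, 2)→(22, 2): d=(22,0) top-left  bias=+0
  edge (22, 2)→(12, 5): d=(-10,3) right/bottom  bias=-1
  edge (12, 5)→(0, 2): d=(-12,-3) top-left  bias=+0
    (2,1)@(5, 3): e=[22,41,3] → X
    (3,1)@(7, 3): e=[22,35,9] → X
    (4,1)@(9, 3): e=[22,29,15] → X
    (5,1)@(11, 3): e=[22,23,21] → X
    (6,1)@(13, 3): e=[22,17,27] → X
    (7,1)@(15, 3): e=[22,11,33] → X
    (8,1)@(17, 3): e=[22,5,39] → X
    (9,1)@(19, 3): e=[22,-1,45] → .
    (2,2)@(5, 5): e=[66,21,-21] → .
    (3,2)@(7, 5): e=[66,15,-15] → .
    (4,2)@(9, 5): e=[66,9,-9] → .
    (5,2)@(11, 5): e=[66,3,-3] → .
  covered (7 px):
    . . . . . . . . . . .
    . . X X X X X X X . .
    . . . . . . . . . . .
    . . . . . . . . . . .
    . . . . . . . . . . .
T2:
  2·area = 70  (B↔C swapped to make it positive)
  edge (9, 7)→(0, 8): d=(-9,1) right/bottom  bias=-1
  edge (0, 8)→(2, 0): d=(2,-8) top-left  bias=+0
  edge (2, 0)→(9, 7): d=(7,7) right/bottom  bias=-1
    (1,0)@(3, 1): e=[60,10,0] → .  [on edge]
    (1,1)@(3, 3): e=[42,14,14] → X
    (2,1)@(5, 3): e=[40,30,0] → .  [on edge]
    (0,2)@(1, 5): e=[26,2,42] → X
    (2,2)@(5, 5): e=[22,34,14] → X
    (3,2)@(7, 5): e=[20,50,0] → .  [on edge]
    (0,3)@(1, 7): e=[8,6,56] → X
    (3,3)@(7, 7): e=[2,54,14] → X
    (4,3)@(9, 7): e=[0,70,0] → .  [on edge]
    (0,4)@(1, 9): e=[-10,10,70] → .
    (1,4)@(3, 9): e=[-12,26,56] → .
    (2,4)@(5, 9): e=[-14,42,42] → .
    (5,4)@(11, 9): e=[-20,90,0] → .  [on edge]
  covered (8 px):
    . . . . . . . . . . .
    . X . . . . . . . . .
    X X X . . . . . . . .
    X X X X . . . . . . .
    . . . . . . . . . . .

Answer: [35,9,22]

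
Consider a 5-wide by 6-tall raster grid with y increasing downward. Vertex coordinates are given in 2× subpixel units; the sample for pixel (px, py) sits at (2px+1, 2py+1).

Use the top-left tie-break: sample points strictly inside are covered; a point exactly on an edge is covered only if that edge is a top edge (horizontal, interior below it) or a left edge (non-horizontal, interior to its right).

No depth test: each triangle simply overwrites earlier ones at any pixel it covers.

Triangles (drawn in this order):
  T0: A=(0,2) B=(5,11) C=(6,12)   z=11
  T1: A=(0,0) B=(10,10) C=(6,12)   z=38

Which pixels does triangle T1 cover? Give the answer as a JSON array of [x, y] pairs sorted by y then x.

T0:
  2·area = 4  (B↔C swapped to make it positive)
  edge (0, 2)→(6, 12): d=(6,10) right/bottom  bias=-1
  edge (6, 12)→(5, 11): d=(-1,-1) top-left  bias=+0
  edge (5, 11)→(0, 2): d=(-5,-9) top-left  bias=+0
    (0,3)@(1, 7): e=[20,0,-16] → .  [on edge]
    (1,3)@(3, 7): e=[0,2,2] → .  [on edge]
    (1,4)@(3, 9): e=[12,0,-8] → .  [on edge]
    (2,5)@(5, 11): e=[4,0,0] → X  [on edge]
    (3,5)@(7, 11): e=[-16,2,18] → .
  covered (1 px):
    . . . . .
    . . . . .
    . . . . .
    . . . . .
    . . . . .
    . . X . .
T1:
  2·area = 60
  edge (0, 0)→(10, 10): d=(10,10) right/bottom  bias=-1
  edge (10, 10)→(6, 12): d=(-4,2) right/bottom  bias=-1
  edge (6, 12)→(0, 0): d=(-6,-12) top-left  bias=+0
    (0,0)@(1, 1): e=[0,54,6] → .  [on edge]
    (1,1)@(3, 3): e=[0,42,18] → .  [on edge]
    (1,2)@(3, 5): e=[20,34,6] → X
    (2,2)@(5, 5): e=[0,30,30] → .  [on edge]
    (1,3)@(3, 7): e=[40,26,-6] → .
    (2,3)@(5, 7): e=[20,22,18] → X
    (3,3)@(7, 7): e=[0,18,42] → .  [on edge]
    (2,4)@(5, 9): e=[40,14,6] → X
    (3,4)@(7, 9): e=[20,10,30] → X
    (4,4)@(9, 9): e=[0,6,54] → .  [on edge]
    (2,5)@(5, 11): e=[60,6,-6] → .
    (3,5)@(7, 11): e=[40,2,18] → X
  covered (5 px):
    . . . . .
    . . . . .
    . X . . .
    . . X . .
    . . X X .
    . . . X .

Answer: [[1,2],[2,3],[2,4],[3,4],[3,5]]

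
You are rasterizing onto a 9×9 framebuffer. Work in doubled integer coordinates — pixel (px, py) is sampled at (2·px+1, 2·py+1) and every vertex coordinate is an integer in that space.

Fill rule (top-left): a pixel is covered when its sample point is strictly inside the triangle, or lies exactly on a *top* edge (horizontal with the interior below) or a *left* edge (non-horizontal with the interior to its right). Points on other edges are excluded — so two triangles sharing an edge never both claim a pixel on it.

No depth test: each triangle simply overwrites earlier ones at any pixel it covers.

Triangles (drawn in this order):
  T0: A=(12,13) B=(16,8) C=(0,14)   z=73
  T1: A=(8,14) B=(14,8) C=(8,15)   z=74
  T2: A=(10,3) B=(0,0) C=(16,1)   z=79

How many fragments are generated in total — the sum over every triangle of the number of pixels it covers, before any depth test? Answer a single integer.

T0:
  2·area = 56  (B↔C swapped to make it positive)
  edge (12, 13)→(0, 14): d=(-12,1) right/bottom  bias=-1
  edge (0, 14)→(16, 8): d=(16,-6) top-left  bias=+0
  edge (16, 8)→(12, 13): d=(-4,5) right/bottom  bias=-1
    (7,4)@(15, 9): e=[45,10,1] → #
    (8,4)@(17, 9): e=[43,22,-9] → ·
    (4,5)@(9, 11): e=[27,6,23] → #
    (5,5)@(11, 11): e=[25,18,13] → #
    (6,5)@(13, 11): e=[23,30,3] → #
    (7,5)@(15, 11): e=[21,42,-7] → ·
    (1,6)@(3, 13): e=[9,2,45] → #
    (2,6)@(5, 13): e=[7,14,35] → #
    (3,6)@(7, 13): e=[5,26,25] → #
    (6,6)@(13, 13): e=[-1,62,-5] → ·
    (1,7)@(3, 15): e=[-15,34,37] → ·
    (2,7)@(5, 15): e=[-17,46,27] → ·
  covered (9 px):
    · · · · · · · · ·
    · · · · · · · · ·
    · · · · · · · · ·
    · · · · · · · · ·
    · · · · · · · # ·
    · · · · # # # · ·
    · # # # # # · · ·
    · · · · · · · · ·
    · · · · · · · · ·
T1:
  2·area = 6
  edge (8, 14)→(14, 8): d=(6,-6) top-left  bias=+0
  edge (14, 8)→(8, 15): d=(-6,7) right/bottom  bias=-1
  edge (8, 15)→(8, 14): d=(0,-1) top-left  bias=+0
    (8,2)@(17, 5): e=[0,-3,9] → ·  [on edge]
    (7,3)@(15, 7): e=[0,-1,7] → ·  [on edge]
    (6,4)@(13, 9): e=[0,1,5] → #  [on edge]
    (7,4)@(15, 9): e=[12,-13,7] → ·
    (5,5)@(11, 11): e=[0,3,3] → #  [on edge]
    (6,5)@(13, 11): e=[12,-11,5] → ·
    (4,6)@(9, 13): e=[0,5,1] → #  [on edge]
    (5,6)@(11, 13): e=[12,-9,3] → ·
    (3,7)@(7, 15): e=[0,7,-1] → ·  [on edge]
    (4,7)@(9, 15): e=[12,-7,1] → ·
    (2,8)@(5, 17): e=[0,9,-3] → ·  [on edge]
  covered (3 px):
    · · · · · · · · ·
    · · · · · · · · ·
    · · · · · · · · ·
    · · · · · · · · ·
    · · · · · · # · ·
    · · · · · # · · ·
    · · · · # · · · ·
    · · · · · · · · ·
    · · · · · · · · ·
T2:
  2·area = 38
  edge (10, 3)→(0, 0): d=(-10,-3) top-left  bias=+0
  edge (0, 0)→(16, 1): d=(16,1) right/bottom  bias=-1
  edge (16, 1)→(10, 3): d=(-6,2) right/bottom  bias=-1
    (2,0)@(5, 1): e=[5,11,22] → #
    (3,0)@(7, 1): e=[11,9,18] → #
    (4,0)@(9, 1): e=[17,7,14] → #
    (5,0)@(11, 1): e=[23,5,10] → #
    (6,0)@(13, 1): e=[29,3,6] → #
    (7,0)@(15, 1): e=[35,1,2] → #
    (8,0)@(17, 1): e=[41,-1,-2] → ·
    (2,1)@(5, 3): e=[-15,43,10] → ·
    (3,1)@(7, 3): e=[-9,41,6] → ·
    (4,1)@(9, 3): e=[-3,39,2] → ·
    (5,1)@(11, 3): e=[3,37,-2] → ·
    (6,1)@(13, 3): e=[9,35,-6] → ·
  covered (6 px):
    · · # # # # # # ·
    · · · · · · · · ·
    · · · · · · · · ·
    · · · · · · · · ·
    · · · · · · · · ·
    · · · · · · · · ·
    · · · · · · · · ·
    · · · · · · · · ·
    · · · · · · · · ·

Final: 18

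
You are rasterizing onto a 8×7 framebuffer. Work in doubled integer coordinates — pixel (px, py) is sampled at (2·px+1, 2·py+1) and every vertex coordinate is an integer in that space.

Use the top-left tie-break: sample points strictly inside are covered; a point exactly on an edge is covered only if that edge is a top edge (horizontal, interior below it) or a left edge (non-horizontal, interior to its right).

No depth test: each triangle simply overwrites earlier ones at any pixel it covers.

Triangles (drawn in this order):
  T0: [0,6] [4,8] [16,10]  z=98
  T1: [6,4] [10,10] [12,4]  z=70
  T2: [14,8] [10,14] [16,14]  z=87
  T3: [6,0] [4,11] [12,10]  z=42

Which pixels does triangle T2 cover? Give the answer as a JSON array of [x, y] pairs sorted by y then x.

T0:
  2·area = 16  (B↔C swapped to make it positive)
  edge (0, 6)→(16, 10): d=(16,4) right/bottom  bias=-1
  edge (16, 10)→(4, 8): d=(-12,-2) top-left  bias=+0
  edge (4, 8)→(0, 6): d=(-4,-2) top-left  bias=+0
    (1,3)@(3, 7): e=[4,10,2] → #
    (2,3)@(5, 7): e=[-4,14,6] → ·
    (1,4)@(3, 9): e=[36,-14,-6] → ·
    (5,4)@(11, 9): e=[4,2,10] → #
    (6,4)@(13, 9): e=[-4,6,14] → ·
    (5,5)@(11, 11): e=[36,-22,2] → ·
  covered (2 px):
    · · · · · · · ·
    · · · · · · · ·
    · · · · · · · ·
    · # · · · · · ·
    · · · · · # · ·
    · · · · · · · ·
    · · · · · · · ·
T1:
  2·area = 36  (B↔C swapped to make it positive)
  edge (6, 4)→(12, 4): d=(6,0) top-left  bias=+0
  edge (12, 4)→(10, 10): d=(-2,6) right/bottom  bias=-1
  edge (10, 10)→(6, 4): d=(-4,-6) top-left  bias=+0
    (6,0)@(13, 1): e=[-18,0,54] → ·  [on edge]
    (3,2)@(7, 5): e=[6,28,2] → #
    (4,2)@(9, 5): e=[6,16,14] → #
    (5,2)@(11, 5): e=[6,4,26] → #
    (6,2)@(13, 5): e=[6,-8,38] → ·
    (3,3)@(7, 7): e=[18,24,-6] → ·
    (4,3)@(9, 7): e=[18,12,6] → #
    (5,3)@(11, 7): e=[18,0,18] → ·  [on edge]
    (4,4)@(9, 9): e=[30,8,-2] → ·
    (4,6)@(9, 13): e=[54,0,-18] → ·  [on edge]
  covered (4 px):
    · · · · · · · ·
    · · · · · · · ·
    · · · # # # · ·
    · · · · # · · ·
    · · · · · · · ·
    · · · · · · · ·
    · · · · · · · ·
T2:
  2·area = 36  (B↔C swapped to make it positive)
  edge (14, 8)→(16, 14): d=(2,6) right/bottom  bias=-1
  edge (16, 14)→(10, 14): d=(-6,0) right/bottom  bias=-1
  edge (10, 14)→(14, 8): d=(4,-6) top-left  bias=+0
    (6,2)@(13, 5): e=[0,54,-18] → ·  [on edge]
    (6,5)@(13, 11): e=[12,18,6] → #
    (7,5)@(15, 11): e=[0,18,18] → ·  [on edge]
    (5,6)@(11, 13): e=[28,6,2] → #
    (7,6)@(15, 13): e=[4,6,26] → #
  covered (4 px):
    · · · · · · · ·
    · · · · · · · ·
    · · · · · · · ·
    · · · · · · · ·
    · · · · · · · ·
    · · · · · · # ·
    · · · · · # # #
T3:
  2·area = 86  (B↔C swapped to make it positive)
  edge (6, 0)→(12, 10): d=(6,10) right/bottom  bias=-1
  edge (12, 10)→(4, 11): d=(-8,1) right/bottom  bias=-1
  edge (4, 11)→(6, 0): d=(2,-11) top-left  bias=+0
    (3,1)@(7, 3): e=[8,61,17] → #
    (4,1)@(9, 3): e=[-12,59,39] → ·
    (3,2)@(7, 5): e=[20,45,21] → #
    (4,2)@(9, 5): e=[0,43,43] → ·  [on edge]
    (2,3)@(5, 7): e=[52,31,3] → #
    (4,3)@(9, 7): e=[12,27,47] → #
    (5,3)@(11, 7): e=[-8,25,69] → ·
    (2,4)@(5, 9): e=[64,15,7] → #
    (5,4)@(11, 9): e=[4,9,73] → #
    (6,4)@(13, 9): e=[-16,7,95] → ·
    (2,5)@(5, 11): e=[76,-1,11] → ·
    (3,5)@(7, 11): e=[56,-3,33] → ·
  covered (9 px):
    · · · · · · · ·
    · · · # · · · ·
    · · · # · · · ·
    · · # # # · · ·
    · · # # # # · ·
    · · · · · · · ·
    · · · · · · · ·

Answer: [[6,5],[5,6],[6,6],[7,6]]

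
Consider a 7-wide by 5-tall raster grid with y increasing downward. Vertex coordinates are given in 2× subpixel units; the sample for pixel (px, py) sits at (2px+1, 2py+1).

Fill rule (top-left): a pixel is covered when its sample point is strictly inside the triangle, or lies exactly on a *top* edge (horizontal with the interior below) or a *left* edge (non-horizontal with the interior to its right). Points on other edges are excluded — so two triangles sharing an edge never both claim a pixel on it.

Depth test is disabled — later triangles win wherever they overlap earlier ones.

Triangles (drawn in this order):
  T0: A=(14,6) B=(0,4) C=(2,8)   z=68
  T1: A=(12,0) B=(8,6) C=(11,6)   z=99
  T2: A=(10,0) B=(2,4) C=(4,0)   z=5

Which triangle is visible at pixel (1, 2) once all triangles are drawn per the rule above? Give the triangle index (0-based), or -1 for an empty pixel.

T0:
  2·area = 52  (B↔C swapped to make it positive)
  edge (14, 6)→(2, 8): d=(-12,2) right/bottom  bias=-1
  edge (2, 8)→(0, 4): d=(-2,-4) top-left  bias=+0
  edge (0, 4)→(14, 6): d=(14,2) right/bottom  bias=-1
    (0,2)@(1, 5): e=[38,2,12] → #
    (1,2)@(3, 5): e=[34,10,8] → #
    (2,2)@(5, 5): e=[30,18,4] → #
    (3,2)@(7, 5): e=[26,26,0] → ·  [on edge]
    (0,3)@(1, 7): e=[14,-2,40] → ·
    (1,3)@(3, 7): e=[10,6,36] → #
    (3,3)@(7, 7): e=[2,22,28] → #
    (4,3)@(9, 7): e=[-2,30,24] → ·
    (1,4)@(3, 9): e=[-14,2,64] → ·
    (2,4)@(5, 9): e=[-18,10,60] → ·
    (3,4)@(7, 9): e=[-22,18,56] → ·
  covered (6 px):
    · · · · · · ·
    · · · · · · ·
    # # # · · · ·
    · # # # · · ·
    · · · · · · ·
T1:
  2·area = 18  (B↔C swapped to make it positive)
  edge (12, 0)→(11, 6): d=(-1,6) right/bottom  bias=-1
  edge (11, 6)→(8, 6): d=(-3,0) right/bottom  bias=-1
  edge (8, 6)→(12, 0): d=(4,-6) top-left  bias=+0
    (5,1)@(11, 3): e=[3,9,6] → #
    (6,1)@(13, 3): e=[-9,9,18] → ·
    (4,2)@(9, 5): e=[13,3,2] → #
    (6,2)@(13, 5): e=[-11,3,26] → ·
    (4,3)@(9, 7): e=[11,-3,10] → ·
    (5,3)@(11, 7): e=[-1,-3,22] → ·
  covered (3 px):
    · · · · · · ·
    · · · · · # ·
    · · · · # # ·
    · · · · · · ·
    · · · · · · ·
T2:
  2·area = 24
  edge (10, 0)→(2, 4): d=(-8,4) right/bottom  bias=-1
  edge (2, 4)→(4, 0): d=(2,-4) top-left  bias=+0
  edge (4, 0)→(10, 0): d=(6,0) top-left  bias=+0
    (2,0)@(5, 1): e=[12,6,6] → #
    (3,0)@(7, 1): e=[4,14,6] → #
    (4,0)@(9, 1): e=[-4,22,6] → ·
    (1,1)@(3, 3): e=[4,2,18] → #
    (2,1)@(5, 3): e=[-4,10,18] → ·
    (3,1)@(7, 3): e=[-12,18,18] → ·
    (1,2)@(3, 5): e=[-12,6,30] → ·
  covered (3 px):
    · · # # · · ·
    · # · · · · ·
    · · · · · · ·
    · · · · · · ·
    · · · · · · ·

Z-buffer (winner per pixel, '.' = empty):
  . . 2 2 . . .
  . 2 . . . 1 .
  0 0 0 . 1 1 .
  . 0 0 0 . . .
  . . . . . . .

Final: 0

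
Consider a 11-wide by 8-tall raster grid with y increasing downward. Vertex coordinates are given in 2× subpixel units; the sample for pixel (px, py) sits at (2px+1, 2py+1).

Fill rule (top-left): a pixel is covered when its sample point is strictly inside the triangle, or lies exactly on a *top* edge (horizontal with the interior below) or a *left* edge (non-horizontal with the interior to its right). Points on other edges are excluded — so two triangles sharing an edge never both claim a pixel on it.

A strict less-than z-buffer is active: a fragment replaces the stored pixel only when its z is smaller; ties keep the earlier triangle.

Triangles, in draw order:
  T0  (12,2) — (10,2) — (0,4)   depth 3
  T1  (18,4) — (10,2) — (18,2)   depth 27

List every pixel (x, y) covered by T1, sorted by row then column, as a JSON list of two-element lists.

T0:
  2·area = 4  (B↔C swapped to make it positive)
  edge (12, 2)→(0, 4): d=(-12,2) right/bottom  bias=-1
  edge (0, 4)→(10, 2): d=(10,-2) top-left  bias=+0
  edge (10, 2)→(12, 2): d=(2,0) top-left  bias=+0
    (7,0)@(15, 1): e=[6,0,-2] → ·  [on edge]
    (2,1)@(5, 3): e=[2,0,2] → █  [on edge]
    (3,1)@(7, 3): e=[-2,4,2] → ·
    (2,2)@(5, 5): e=[-22,20,6] → ·
  covered (1 px):
    · · · · · · · · · · ·
    · · █ · · · · · · · ·
    · · · · · · · · · · ·
    · · · · · · · · · · ·
    · · · · · · · · · · ·
    · · · · · · · · · · ·
    · · · · · · · · · · ·
    · · · · · · · · · · ·
T1:
  2·area = 16
  edge (18, 4)→(10, 2): d=(-8,-2) top-left  bias=+0
  edge (10, 2)→(18, 2): d=(8,0) top-left  bias=+0
  edge (18, 2)→(18, 4): d=(0,2) right/bottom  bias=-1
    (7,1)@(15, 3): e=[2,8,6] → █
    (8,1)@(17, 3): e=[6,8,2] → █
    (9,1)@(19, 3): e=[10,8,-2] → ·
    (7,2)@(15, 5): e=[-14,24,6] → ·
    (8,2)@(17, 5): e=[-10,24,2] → ·
  covered (2 px):
    · · · · · · · · · · ·
    · · · · · · · █ █ · ·
    · · · · · · · · · · ·
    · · · · · · · · · · ·
    · · · · · · · · · · ·
    · · · · · · · · · · ·
    · · · · · · · · · · ·
    · · · · · · · · · · ·

Result: [[7,1],[8,1]]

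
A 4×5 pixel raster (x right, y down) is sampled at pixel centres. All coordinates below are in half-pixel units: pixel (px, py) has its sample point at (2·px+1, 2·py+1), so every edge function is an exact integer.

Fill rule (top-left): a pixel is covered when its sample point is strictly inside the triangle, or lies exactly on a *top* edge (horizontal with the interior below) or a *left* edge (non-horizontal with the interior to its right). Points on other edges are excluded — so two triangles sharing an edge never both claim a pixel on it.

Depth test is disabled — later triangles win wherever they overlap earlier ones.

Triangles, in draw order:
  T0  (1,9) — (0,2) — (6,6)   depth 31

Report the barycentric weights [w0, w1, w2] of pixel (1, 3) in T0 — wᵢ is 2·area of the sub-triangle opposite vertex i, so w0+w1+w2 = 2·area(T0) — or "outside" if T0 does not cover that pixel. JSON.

T0:
  2·area = 38
  edge (1, 9)→(0, 2): d=(-1,-7) top-left  bias=+0
  edge (0, 2)→(6, 6): d=(6,4) right/bottom  bias=-1
  edge (6, 6)→(1, 9): d=(-5,3) right/bottom  bias=-1
    (0,1)@(1, 3): e=[6,2,30] → #
    (1,1)@(3, 3): e=[20,-6,24] → ·
    (0,2)@(1, 5): e=[4,14,20] → #
    (1,2)@(3, 5): e=[18,6,14] → #
    (2,2)@(5, 5): e=[32,-2,8] → ·
    (0,3)@(1, 7): e=[2,26,10] → #
    (2,3)@(5, 7): e=[30,10,-2] → ·
    (0,4)@(1, 9): e=[0,38,0] → ·  [on edge]
    (1,4)@(3, 9): e=[14,30,-6] → ·
  covered (5 px):
    · · · ·
    # · · ·
    # # · ·
    # # · ·
    · · · ·

Final: [18,4,16]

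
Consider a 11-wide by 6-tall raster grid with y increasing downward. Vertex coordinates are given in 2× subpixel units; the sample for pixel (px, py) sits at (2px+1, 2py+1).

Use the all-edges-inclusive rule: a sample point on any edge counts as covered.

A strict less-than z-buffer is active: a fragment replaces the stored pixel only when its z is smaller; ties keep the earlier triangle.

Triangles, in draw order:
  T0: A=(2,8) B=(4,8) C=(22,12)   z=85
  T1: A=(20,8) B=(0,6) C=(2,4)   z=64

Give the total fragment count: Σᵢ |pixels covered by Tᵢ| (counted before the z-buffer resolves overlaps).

T0:
  2·area = 8
  edge (2, 8)→(4, 8): d=(2,0) inclusive
  edge (4, 8)→(22, 12): d=(18,4) inclusive
  edge (22, 12)→(2, 8): d=(-20,-4) inclusive
    (3,4)@(7, 9): e=[2,6,0] → #  [on edge]
    (4,4)@(9, 9): e=[2,-2,8] → ·
    (3,5)@(7, 11): e=[6,42,-40] → ·
    (8,5)@(17, 11): e=[6,2,0] → #  [on edge]
    (9,5)@(19, 11): e=[6,-6,8] → ·
  covered (2 px):
    · · · · · · · · · · ·
    · · · · · · · · · · ·
    · · · · · · · · · · ·
    · · · · · · · · · · ·
    · · · # · · · · · · ·
    · · · · · · · · # · ·
T1:
  2·area = 44
  edge (20, 8)→(0, 6): d=(-20,-2) inclusive
  edge (0, 6)→(2, 4): d=(2,-2) inclusive
  edge (2, 4)→(20, 8): d=(18,4) inclusive
    (2,0)@(5, 1): e=[110,0,-66] → ·  [on edge]
    (1,1)@(3, 3): e=[66,0,-22] → ·  [on edge]
    (0,2)@(1, 5): e=[22,0,22] → #  [on edge]
    (1,2)@(3, 5): e=[26,4,14] → #
    (2,2)@(5, 5): e=[30,8,6] → #
    (3,2)@(7, 5): e=[34,12,-2] → ·
    (0,3)@(1, 7): e=[-18,4,58] → ·
    (1,3)@(3, 7): e=[-14,8,50] → ·
    (2,3)@(5, 7): e=[-10,12,42] → ·
    (5,3)@(11, 7): e=[2,24,18] → #
    (6,3)@(13, 7): e=[6,28,10] → #
    (7,3)@(15, 7): e=[10,32,2] → #
  covered (6 px):
    · · · · · · · · · · ·
    · · · · · · · · · · ·
    # # # · · · · · · · ·
    · · · · · # # # · · ·
    · · · · · · · · · · ·
    · · · · · · · · · · ·

Result: 8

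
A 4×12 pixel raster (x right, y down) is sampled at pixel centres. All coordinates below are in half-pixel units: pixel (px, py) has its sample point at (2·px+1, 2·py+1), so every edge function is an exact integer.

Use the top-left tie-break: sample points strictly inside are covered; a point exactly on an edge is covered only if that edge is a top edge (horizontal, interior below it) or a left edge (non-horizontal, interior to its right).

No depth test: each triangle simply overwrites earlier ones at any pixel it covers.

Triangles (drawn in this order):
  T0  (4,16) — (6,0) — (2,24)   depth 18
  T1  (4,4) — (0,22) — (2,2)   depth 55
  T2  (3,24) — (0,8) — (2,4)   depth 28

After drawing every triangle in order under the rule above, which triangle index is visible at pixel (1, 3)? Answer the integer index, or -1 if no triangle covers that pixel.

T0:
  2·area = 16  (B↔C swapped to make it positive)
  edge (4, 16)→(2, 24): d=(-2,8) right/bottom  bias=-1
  edge (2, 24)→(6, 0): d=(4,-24) top-left  bias=+0
  edge (6, 0)→(4, 16): d=(-2,16) right/bottom  bias=-1
    (2,3)@(5, 7): e=[10,4,2] → #
    (3,3)@(7, 7): e=[-6,52,-30] → ·
    (2,4)@(5, 9): e=[6,12,-2] → ·
    (1,9)@(3, 19): e=[2,4,10] → #
    (2,9)@(5, 19): e=[-14,52,-22] → ·
    (1,10)@(3, 21): e=[-2,12,6] → ·
  covered (2 px):
    · · · ·
    · · · ·
    · · · ·
    · · # ·
    · · · ·
    · · · ·
    · · · ·
    · · · ·
    · · · ·
    · # · ·
    · · · ·
    · · · ·
T1:
  2·area = 44
  edge (4, 4)→(0, 22): d=(-4,18) right/bottom  bias=-1
  edge (0, 22)→(2, 2): d=(2,-20) top-left  bias=+0
  edge (2, 2)→(4, 4): d=(2,2) right/bottom  bias=-1
    (0,0)@(1, 1): e=[66,-22,0] → ·  [on edge]
    (1,1)@(3, 3): e=[22,22,0] → ·  [on edge]
    (1,2)@(3, 5): e=[14,26,4] → #
    (2,2)@(5, 5): e=[-22,66,0] → ·  [on edge]
    (1,3)@(3, 7): e=[6,30,8] → #
    (2,3)@(5, 7): e=[-30,70,4] → ·
    (3,3)@(7, 7): e=[-66,110,0] → ·  [on edge]
    (1,4)@(3, 9): e=[-2,34,12] → ·
    (0,6)@(1, 13): e=[18,2,24] → #
    (1,6)@(3, 13): e=[-18,42,20] → ·
    (0,7)@(1, 15): e=[10,6,28] → #
    (1,7)@(3, 15): e=[-26,46,24] → ·
  covered (5 px):
    · · · ·
    · · · ·
    · # · ·
    · # · ·
    · · · ·
    · · · ·
    # · · ·
    # · · ·
    # · · ·
    · · · ·
    · · · ·
    · · · ·
T2:
  2·area = 44
  edge (3, 24)→(0, 8): d=(-3,-16) top-left  bias=+0
  edge (0, 8)→(2, 4): d=(2,-4) top-left  bias=+0
  edge (2, 4)→(3, 24): d=(1,20) right/bottom  bias=-1
    (0,3)@(1, 7): e=[19,2,23] → #
    (1,3)@(3, 7): e=[51,10,-17] → ·
    (0,4)@(1, 9): e=[13,6,25] → #
    (1,4)@(3, 9): e=[45,14,-15] → ·
    (0,5)@(1, 11): e=[7,10,27] → #
    (1,5)@(3, 11): e=[39,18,-13] → ·
    (0,6)@(1, 13): e=[1,14,29] → #
    (1,6)@(3, 13): e=[33,22,-11] → ·
    (0,7)@(1, 15): e=[-5,18,31] → ·
  covered (4 px):
    · · · ·
    · · · ·
    · · · ·
    # · · ·
    # · · ·
    # · · ·
    # · · ·
    · · · ·
    · · · ·
    · · · ·
    · · · ·
    · · · ·

Z-buffer (winner per pixel, '.' = empty):
  . . . .
  . . . .
  . 1 . .
  2 1 0 .
  2 . . .
  2 . . .
  2 . . .
  1 . . .
  1 . . .
  . 0 . .
  . . . .
  . . . .

Result: 1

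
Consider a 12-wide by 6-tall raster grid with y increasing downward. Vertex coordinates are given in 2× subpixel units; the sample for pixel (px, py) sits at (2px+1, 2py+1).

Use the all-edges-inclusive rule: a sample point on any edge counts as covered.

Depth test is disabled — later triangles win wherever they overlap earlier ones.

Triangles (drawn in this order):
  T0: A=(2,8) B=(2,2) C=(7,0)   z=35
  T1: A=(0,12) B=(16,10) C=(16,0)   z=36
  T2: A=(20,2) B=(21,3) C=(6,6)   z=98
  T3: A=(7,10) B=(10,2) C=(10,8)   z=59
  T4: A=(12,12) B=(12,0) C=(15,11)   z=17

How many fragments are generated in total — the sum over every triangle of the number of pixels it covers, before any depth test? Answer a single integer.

T0:
  2·area = 30
  edge (2, 8)→(2, 2): d=(0,-6) inclusive
  edge (2, 2)→(7, 0): d=(5,-2) inclusive
  edge (7, 0)→(2, 8): d=(-5,8) inclusive
    (2,0)@(5, 1): e=[18,1,11] → █
    (3,0)@(7, 1): e=[30,5,-5] → ·
    (1,1)@(3, 3): e=[6,7,17] → █
    (3,1)@(7, 3): e=[30,15,-15] → ·
    (1,2)@(3, 5): e=[6,17,7] → █
    (2,2)@(5, 5): e=[18,21,-9] → ·
    (1,3)@(3, 7): e=[6,27,-3] → ·
  covered (4 px):
    · · █ · · · · · · · · ·
    · █ █ · · · · · · · · ·
    · █ · · · · · · · · · ·
    · · · · · · · · · · · ·
    · · · · · · · · · · · ·
    · · · · · · · · · · · ·
T1:
  2·area = 160  (B↔C swapped to make it positive)
  edge (0, 12)→(16, 0): d=(16,-12) inclusive
  edge (16, 0)→(16, 10): d=(0,10) inclusive
  edge (16, 10)→(0, 12): d=(-16,2) inclusive
    (7,0)@(15, 1): e=[4,10,146] → █
    (8,0)@(17, 1): e=[28,-10,142] → ·
    (6,1)@(13, 3): e=[12,30,118] → █
    (8,1)@(17, 3): e=[60,-10,110] → ·
    (5,2)@(11, 5): e=[20,50,90] → █
    (8,2)@(17, 5): e=[92,-10,78] → ·
    (3,3)@(7, 7): e=[4,90,66] → █
    (4,3)@(9, 7): e=[28,70,62] → █
    (8,3)@(17, 7): e=[124,-10,46] → ·
    (2,4)@(5, 9): e=[12,110,38] → █
    (8,4)@(17, 9): e=[156,-10,14] → ·
    (1,5)@(3, 11): e=[20,130,10] → █
  covered (20 px):
    · · · · · · · █ · · · ·
    · · · · · · █ █ · · · ·
    · · · · · █ █ █ · · · ·
    · · · █ █ █ █ █ · · · ·
    · · █ █ █ █ █ █ · · · ·
    · █ █ █ · · · · · · · ·
T2:
  2·area = 18
  edge (20, 2)→(21, 3): d=(1,1) inclusive
  edge (21, 3)→(6, 6): d=(-15,3) inclusive
  edge (6, 6)→(20, 2): d=(14,-4) inclusive
    (9,0)@(19, 1): e=[0,36,-18] → ·  [on edge]
    (8,1)@(17, 3): e=[4,12,2] → █
    (9,1)@(19, 3): e=[2,6,10] → █
    (10,1)@(21, 3): e=[0,0,18] → █  [on edge]
    (11,1)@(23, 3): e=[-2,-6,26] → ·
    (5,2)@(11, 5): e=[12,0,6] → █  [on edge]
    (6,2)@(13, 5): e=[10,-6,14] → ·
    (8,2)@(17, 5): e=[6,-18,30] → ·
    (9,2)@(19, 5): e=[4,-24,38] → ·
    (10,2)@(21, 5): e=[2,-30,46] → ·
    (11,2)@(23, 5): e=[0,-36,54] → ·  [on edge]
    (0,3)@(1, 7): e=[24,0,-6] → ·  [on edge]
  covered (4 px):
    · · · · · · · · · · · ·
    · · · · · · · · █ █ █ ·
    · · · · · █ · · · · · ·
    · · · · · · · · · · · ·
    · · · · · · · · · · · ·
    · · · · · · · · · · · ·
T3:
  2·area = 18
  edge (7, 10)→(10, 2): d=(3,-8) inclusive
  edge (10, 2)→(10, 8): d=(0,6) inclusive
  edge (10, 8)→(7, 10): d=(-3,2) inclusive
    (4,2)@(9, 5): e=[1,6,11] → █
    (5,2)@(11, 5): e=[17,-6,7] → ·
    (4,3)@(9, 7): e=[7,6,5] → █
    (5,3)@(11, 7): e=[23,-6,1] → ·
    (4,4)@(9, 9): e=[13,6,-1] → ·
  covered (2 px):
    · · · · · · · · · · · ·
    · · · · · · · · · · · ·
    · · · · █ · · · · · · ·
    · · · · █ · · · · · · ·
    · · · · · · · · · · · ·
    · · · · · · · · · · · ·
T4:
  2·area = 36
  edge (12, 12)→(12, 0): d=(0,-12) inclusive
  edge (12, 0)→(15, 11): d=(3,11) inclusive
  edge (15, 11)→(12, 12): d=(-3,1) inclusive
    (6,2)@(13, 5): e=[12,4,20] → █
    (7,2)@(15, 5): e=[36,-18,18] → ·
    (6,3)@(13, 7): e=[12,10,14] → █
    (7,3)@(15, 7): e=[36,-12,12] → ·
    (6,4)@(13, 9): e=[12,16,8] → █
    (7,4)@(15, 9): e=[36,-6,6] → ·
    (10,4)@(21, 9): e=[108,-72,0] → ·  [on edge]
    (6,5)@(13, 11): e=[12,22,2] → █
    (7,5)@(15, 11): e=[36,0,0] → █  [on edge]
    (8,5)@(17, 11): e=[60,-22,-2] → ·
  covered (5 px):
    · · · · · · · · · · · ·
    · · · · · · · · · · · ·
    · · · · · · █ · · · · ·
    · · · · · · █ · · · · ·
    · · · · · · █ · · · · ·
    · · · · · · █ █ · · · ·

Result: 35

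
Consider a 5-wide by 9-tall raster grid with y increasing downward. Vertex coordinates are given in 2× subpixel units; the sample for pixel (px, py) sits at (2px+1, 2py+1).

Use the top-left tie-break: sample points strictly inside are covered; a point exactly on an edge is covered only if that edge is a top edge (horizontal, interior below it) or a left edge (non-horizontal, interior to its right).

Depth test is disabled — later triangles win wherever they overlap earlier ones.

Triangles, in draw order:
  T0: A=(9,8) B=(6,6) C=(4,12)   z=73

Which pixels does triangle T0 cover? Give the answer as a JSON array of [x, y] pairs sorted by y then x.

T0:
  2·area = 22  (B↔C swapped to make it positive)
  edge (9, 8)→(4, 12): d=(-5,4) right/bottom  bias=-1
  edge (4, 12)→(6, 6): d=(2,-6) top-left  bias=+0
  edge (6, 6)→(9, 8): d=(3,2) right/bottom  bias=-1
    (3,1)@(7, 3): e=[33,0,-11] → ·  [on edge]
    (3,3)@(7, 7): e=[13,8,1] → #
    (4,3)@(9, 7): e=[5,20,-3] → ·
    (2,4)@(5, 9): e=[11,0,11] → #  [on edge]
    (4,4)@(9, 9): e=[-5,24,3] → ·
    (2,5)@(5, 11): e=[1,4,17] → #
    (3,5)@(7, 11): e=[-7,16,13] → ·
    (2,6)@(5, 13): e=[-9,8,23] → ·
    (1,7)@(3, 15): e=[-11,0,33] → ·  [on edge]
  covered (4 px):
    · · · · ·
    · · · · ·
    · · · · ·
    · · · # ·
    · · # # ·
    · · # · ·
    · · · · ·
    · · · · ·
    · · · · ·

Answer: [[3,3],[2,4],[3,4],[2,5]]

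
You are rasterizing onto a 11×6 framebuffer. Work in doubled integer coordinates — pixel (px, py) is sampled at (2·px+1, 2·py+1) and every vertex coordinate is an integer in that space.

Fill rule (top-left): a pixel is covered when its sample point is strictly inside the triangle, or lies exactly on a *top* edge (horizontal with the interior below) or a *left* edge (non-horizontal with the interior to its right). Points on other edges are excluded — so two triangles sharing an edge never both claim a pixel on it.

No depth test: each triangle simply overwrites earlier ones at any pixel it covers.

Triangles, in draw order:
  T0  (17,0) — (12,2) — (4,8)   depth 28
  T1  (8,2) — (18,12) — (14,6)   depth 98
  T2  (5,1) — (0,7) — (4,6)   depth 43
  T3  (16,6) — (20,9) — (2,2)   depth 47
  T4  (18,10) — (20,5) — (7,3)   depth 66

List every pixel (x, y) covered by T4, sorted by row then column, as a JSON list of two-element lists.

T0:
  2·area = 14  (B↔C swapped to make it positive)
  edge (17, 0)→(4, 8): d=(-13,8) right/bottom  bias=-1
  edge (4, 8)→(12, 2): d=(8,-6) top-left  bias=+0
  edge (12, 2)→(17, 0): d=(5,-2) top-left  bias=+0
    (7,0)@(15, 1): e=[3,10,1] → █
    (8,0)@(17, 1): e=[-13,22,5] → ·
    (5,1)@(11, 3): e=[9,2,3] → █
    (6,1)@(13, 3): e=[-7,14,7] → ·
    (7,1)@(15, 3): e=[-23,26,11] → ·
    (5,2)@(11, 5): e=[-17,18,13] → ·
  covered (2 px):
    · · · · · · · █ · · ·
    · · · · · █ · · · · ·
    · · · · · · · · · · ·
    · · · · · · · · · · ·
    · · · · · · · · · · ·
    · · · · · · · · · · ·
T1:
  2·area = 20  (B↔C swapped to make it positive)
  edge (8, 2)→(14, 6): d=(6,4) right/bottom  bias=-1
  edge (14, 6)→(18, 12): d=(4,6) right/bottom  bias=-1
  edge (18, 12)→(8, 2): d=(-10,-10) top-left  bias=+0
    (3,0)@(7, 1): e=[-2,22,0] → ·  [on edge]
    (4,1)@(9, 3): e=[2,18,0] → █  [on edge]
    (5,1)@(11, 3): e=[-6,6,20] → ·
    (4,2)@(9, 5): e=[14,26,-20] → ·
    (5,2)@(11, 5): e=[6,14,0] → █  [on edge]
    (6,2)@(13, 5): e=[-2,2,20] → ·
    (5,3)@(11, 7): e=[18,22,-20] → ·
    (6,3)@(13, 7): e=[10,10,0] → █  [on edge]
    (7,3)@(15, 7): e=[2,-2,20] → ·
    (6,4)@(13, 9): e=[22,18,-20] → ·
    (7,4)@(15, 9): e=[14,6,0] → █  [on edge]
    (8,4)@(17, 9): e=[6,-6,20] → ·
    (8,5)@(17, 11): e=[18,2,0] → █  [on edge]
  covered (5 px):
    · · · · · · · · · · ·
    · · · · █ · · · · · ·
    · · · · · █ · · · · ·
    · · · · · · █ · · · ·
    · · · · · · · █ · · ·
    · · · · · · · · █ · ·
T2:
  2·area = 19  (B↔C swapped to make it positive)
  edge (5, 1)→(4, 6): d=(-1,5) right/bottom  bias=-1
  edge (4, 6)→(0, 7): d=(-4,1) right/bottom  bias=-1
  edge (0, 7)→(5, 1): d=(5,-6) top-left  bias=+0
    (2,0)@(5, 1): e=[0,19,0] → ·  [on edge]
    (1,2)@(3, 5): e=[6,5,8] → █
    (2,2)@(5, 5): e=[-4,3,20] → ·
    (1,3)@(3, 7): e=[4,-3,18] → ·
    (1,5)@(3, 11): e=[0,-19,38] → ·  [on edge]
  covered (1 px):
    · · · · · · · · · · ·
    · · · · · · · · · · ·
    · █ · · · · · · · · ·
    · · · · · · · · · · ·
    · · · · · · · · · · ·
    · · · · · · · · · · ·
T3:
  2·area = 26
  edge (16, 6)→(20, 9): d=(4,3) right/bottom  bias=-1
  edge (20, 9)→(2, 2): d=(-18,-7) top-left  bias=+0
  edge (2, 2)→(16, 6): d=(14,4) right/bottom  bias=-1
    (2,1)@(5, 3): e=[21,3,2] → █
    (3,1)@(7, 3): e=[15,17,-6] → ·
    (2,2)@(5, 5): e=[29,-33,30] → ·
    (5,2)@(11, 5): e=[11,9,6] → █
    (6,2)@(13, 5): e=[5,23,-2] → ·
    (5,3)@(11, 7): e=[19,-27,34] → ·
    (7,3)@(15, 7): e=[7,1,18] → █
    (8,3)@(17, 7): e=[1,15,10] → █
    (9,3)@(19, 7): e=[-5,29,2] → ·
    (7,4)@(15, 9): e=[15,-35,46] → ·
    (8,4)@(17, 9): e=[9,-21,38] → ·
  covered (4 px):
    · · · · · · · · · · ·
    · · █ · · · · · · · ·
    · · · · · █ · · · · ·
    · · · · · · · █ █ · ·
    · · · · · · · · · · ·
    · · · · · · · · · · ·
T4:
  2·area = 69  (B↔C swapped to make it positive)
  edge (18, 10)→(7, 3): d=(-11,-7) top-left  bias=+0
  edge (7, 3)→(20, 5): d=(13,2) right/bottom  bias=-1
  edge (20, 5)→(18, 10): d=(-2,5) right/bottom  bias=-1
    (3,1)@(7, 3): e=[0,0,69] → ·  [on edge]
    (5,2)@(11, 5): e=[6,18,45] → █
    (6,2)@(13, 5): e=[20,14,35] → █
    (7,2)@(15, 5): e=[34,10,25] → █
    (8,2)@(17, 5): e=[48,6,15] → █
    (9,2)@(19, 5): e=[62,2,5] → █
    (10,2)@(21, 5): e=[76,-2,-5] → ·
    (5,3)@(11, 7): e=[-16,44,41] → ·
    (6,3)@(13, 7): e=[-2,40,31] → ·
    (7,3)@(15, 7): e=[12,36,21] → █
    (10,3)@(21, 7): e=[54,24,-9] → ·
    (7,4)@(15, 9): e=[-10,62,17] → ·
  covered (9 px):
    · · · · · · · · · · ·
    · · · · · · · · · · ·
    · · · · · █ █ █ █ █ ·
    · · · · · · · █ █ █ ·
    · · · · · · · · █ · ·
    · · · · · · · · · · ·

Answer: [[5,2],[6,2],[7,2],[8,2],[9,2],[7,3],[8,3],[9,3],[8,4]]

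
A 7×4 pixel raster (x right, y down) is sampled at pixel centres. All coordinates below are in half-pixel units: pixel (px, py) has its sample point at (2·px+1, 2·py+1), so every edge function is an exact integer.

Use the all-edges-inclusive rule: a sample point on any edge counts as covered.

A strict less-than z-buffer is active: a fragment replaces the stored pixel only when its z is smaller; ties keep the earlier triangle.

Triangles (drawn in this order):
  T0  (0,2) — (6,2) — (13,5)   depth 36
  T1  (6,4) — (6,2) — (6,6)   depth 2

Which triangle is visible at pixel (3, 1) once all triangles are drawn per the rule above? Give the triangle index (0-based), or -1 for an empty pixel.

T0:
  2·area = 18
  edge (0, 2)→(6, 2): d=(6,0) inclusive
  edge (6, 2)→(13, 5): d=(7,3) inclusive
  edge (13, 5)→(0, 2): d=(-13,-3) inclusive
    (2,1)@(5, 3): e=[6,10,2] → X
    (3,1)@(7, 3): e=[6,4,8] → X
    (4,1)@(9, 3): e=[6,-2,14] → .
    (2,2)@(5, 5): e=[18,24,-24] → .
    (3,2)@(7, 5): e=[18,18,-18] → .
    (6,2)@(13, 5): e=[18,0,0] → X  [on edge]
    (6,3)@(13, 7): e=[30,14,-26] → .
  covered (3 px):
    . . . . . . .
    . . X X . . .
    . . . . . . X
    . . . . . . .
T1:
  degenerate (2·area = 0) — covers nothing

Z-buffer (winner per pixel, '.' = empty):
  . . . . . . .
  . . 0 0 . . .
  . . . . . . 0
  . . . . . . .

Answer: 0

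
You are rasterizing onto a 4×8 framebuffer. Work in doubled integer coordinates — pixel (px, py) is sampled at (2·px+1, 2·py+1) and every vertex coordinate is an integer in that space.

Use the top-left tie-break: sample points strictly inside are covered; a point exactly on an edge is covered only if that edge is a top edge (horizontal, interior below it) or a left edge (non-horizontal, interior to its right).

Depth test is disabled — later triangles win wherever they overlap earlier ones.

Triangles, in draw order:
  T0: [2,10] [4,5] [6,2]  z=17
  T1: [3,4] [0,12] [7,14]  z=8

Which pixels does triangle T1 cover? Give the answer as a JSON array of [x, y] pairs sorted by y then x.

T0:
  2·area = 4
  edge (2, 10)→(4, 5): d=(2,-5) top-left  bias=+0
  edge (4, 5)→(6, 2): d=(2,-3) top-left  bias=+0
  edge (6, 2)→(2, 10): d=(-4,8) right/bottom  bias=-1
  covered (0 px):
    · · · ·
    · · · ·
    · · · ·
    · · · ·
    · · · ·
    · · · ·
    · · · ·
    · · · ·
T1:
  2·area = 62  (B↔C swapped to make it positive)
  edge (3, 4)→(7, 14): d=(4,10) right/bottom  bias=-1
  edge (7, 14)→(0, 12): d=(-7,-2) top-left  bias=+0
  edge (0, 12)→(3, 4): d=(3,-8) top-left  bias=+0
    (1,2)@(3, 5): e=[4,55,3] → #
    (2,2)@(5, 5): e=[-16,59,19] → ·
    (1,3)@(3, 7): e=[12,41,9] → #
    (2,3)@(5, 7): e=[-8,45,25] → ·
    (1,4)@(3, 9): e=[20,27,15] → #
    (2,4)@(5, 9): e=[0,31,31] → ·  [on edge]
    (0,5)@(1, 11): e=[48,9,5] → #
    (2,5)@(5, 11): e=[8,17,37] → #
    (3,5)@(7, 11): e=[-12,21,53] → ·
    (0,6)@(1, 13): e=[56,-5,11] → ·
    (1,6)@(3, 13): e=[36,-1,27] → ·
    (2,6)@(5, 13): e=[16,3,43] → #
  covered (7 px):
    · · · ·
    · · · ·
    · # · ·
    · # · ·
    · # · ·
    # # # ·
    · · # ·
    · · · ·

Answer: [[1,2],[1,3],[1,4],[0,5],[1,5],[2,5],[2,6]]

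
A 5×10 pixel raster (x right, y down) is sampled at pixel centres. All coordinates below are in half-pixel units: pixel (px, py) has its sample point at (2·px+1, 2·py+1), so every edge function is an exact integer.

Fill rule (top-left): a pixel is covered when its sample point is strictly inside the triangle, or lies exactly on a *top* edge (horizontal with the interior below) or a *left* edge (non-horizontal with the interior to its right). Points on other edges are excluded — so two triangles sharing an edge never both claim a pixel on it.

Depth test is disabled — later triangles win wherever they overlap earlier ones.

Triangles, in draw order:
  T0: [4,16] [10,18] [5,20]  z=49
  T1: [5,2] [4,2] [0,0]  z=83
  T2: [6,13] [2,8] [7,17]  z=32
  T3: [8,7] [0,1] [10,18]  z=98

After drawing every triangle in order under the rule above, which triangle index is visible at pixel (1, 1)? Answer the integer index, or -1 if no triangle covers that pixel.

T0:
  2·area = 22
  edge (4, 16)→(10, 18): d=(6,2) right/bottom  bias=-1
  edge (10, 18)→(5, 20): d=(-5,2) right/bottom  bias=-1
  edge (5, 20)→(4, 16): d=(-1,-4) top-left  bias=+0
    (0,7)@(1, 15): e=[0,33,-11] → .  [on edge]
    (2,8)@(5, 17): e=[4,15,3] → X
    (3,8)@(7, 17): e=[0,11,11] → .  [on edge]
    (2,9)@(5, 19): e=[16,5,1] → X
    (3,9)@(7, 19): e=[12,1,9] → X
    (4,9)@(9, 19): e=[8,-3,17] → .
  covered (3 px):
    . . . . .
    . . . . .
    . . . . .
    . . . . .
    . . . . .
    . . . . .
    . . . . .
    . . . . .
    . . X . .
    . . X X .
T1:
  2·area = 2
  edge (5, 2)→(4, 2): d=(-1,0) right/bottom  bias=-1
  edge (4, 2)→(0, 0): d=(-4,-2) top-left  bias=+0
  edge (0, 0)→(5, 2): d=(5,2) right/bottom  bias=-1
  covered (0 px):
    . . . . .
    . . . . .
    . . . . .
    . . . . .
    . . . . .
    . . . . .
    . . . . .
    . . . . .
    . . . . .
    . . . . .
T2:
  2·area = 11  (B↔C swapped to make it positive)
  edge (6, 13)→(7, 17): d=(1,4) right/bottom  bias=-1
  edge (7, 17)→(2, 8): d=(-5,-9) top-left  bias=+0
  edge (2, 8)→(6, 13): d=(4,5) right/bottom  bias=-1
    (1,0)@(3, 1): e=[0,44,-33] → .  [on edge]
    (2,4)@(5, 9): e=[0,22,-11] → .  [on edge]
    (2,6)@(5, 13): e=[4,2,5] → X
    (3,6)@(7, 13): e=[-4,20,-5] → .
    (2,7)@(5, 15): e=[6,-8,13] → .
    (3,8)@(7, 17): e=[0,0,11] → .  [on edge]
  covered (1 px):
    . . . . .
    . . . . .
    . . . . .
    . . . . .
    . . . . .
    . . . . .
    . . X . .
    . . . . .
    . . . . .
    . . . . .
T3:
  2·area = 76  (B↔C swapped to make it positive)
  edge (8, 7)→(10, 18): d=(2,11) right/bottom  bias=-1
  edge (10, 18)→(0, 1): d=(-10,-17) top-left  bias=+0
  edge (0, 1)→(8, 7): d=(8,6) right/bottom  bias=-1
    (1,2)@(3, 5): e=[51,11,14] → X
    (2,2)@(5, 5): e=[29,45,2] → X
    (3,2)@(7, 5): e=[7,79,-10] → .
    (1,3)@(3, 7): e=[55,-9,30] → .
    (2,3)@(5, 7): e=[33,25,18] → X
    (3,3)@(7, 7): e=[11,59,6] → X
    (4,3)@(9, 7): e=[-11,93,-6] → .
    (2,4)@(5, 9): e=[37,5,34] → X
    (4,4)@(9, 9): e=[-7,73,10] → .
    (2,5)@(5, 11): e=[41,-15,50] → .
    (3,5)@(7, 11): e=[19,19,38] → X
    (4,5)@(9, 11): e=[-3,53,26] → .
  covered (9 px):
    . . . . .
    . . . . .
    . X X . .
    . . X X .
    . . X X .
    . . . X .
    . . . . X
    . . . . X
    . . . . .
    . . . . .

Z-buffer (winner per pixel, '.' = empty):
  . . . . .
  . . . . .
  . 3 3 . .
  . . 3 3 .
  . . 3 3 .
  . . . 3 .
  . . 2 . 3
  . . . . 3
  . . 0 . .
  . . 0 0 .

Result: -1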